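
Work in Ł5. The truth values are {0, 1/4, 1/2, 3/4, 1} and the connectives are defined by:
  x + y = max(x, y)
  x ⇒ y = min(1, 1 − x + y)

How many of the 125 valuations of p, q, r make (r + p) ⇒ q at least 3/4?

79

value 1: 55 assignments (counts)
value 3/4: 24 assignments (counts)
value 1/2: 21 assignments
value 1/4: 16 assignments
value 0: 9 assignments
So 79 of the 125 assignments meet the threshold.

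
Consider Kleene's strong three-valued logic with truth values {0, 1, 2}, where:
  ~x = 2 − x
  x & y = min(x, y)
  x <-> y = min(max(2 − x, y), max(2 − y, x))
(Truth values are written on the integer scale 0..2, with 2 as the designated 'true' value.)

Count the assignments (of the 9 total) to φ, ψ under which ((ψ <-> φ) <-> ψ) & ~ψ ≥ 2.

1

φ = 0, ψ = 0 ↦ 0  <
φ = 0, ψ = 1 ↦ 1  <
φ = 0, ψ = 2 ↦ 0  <
φ = 1, ψ = 0 ↦ 1  <
φ = 1, ψ = 1 ↦ 1  <
φ = 1, ψ = 2 ↦ 0  <
φ = 2, ψ = 0 ↦ 2  ≥
φ = 2, ψ = 1 ↦ 1  <
φ = 2, ψ = 2 ↦ 0  <
So 1 of the 9 assignments meets the threshold.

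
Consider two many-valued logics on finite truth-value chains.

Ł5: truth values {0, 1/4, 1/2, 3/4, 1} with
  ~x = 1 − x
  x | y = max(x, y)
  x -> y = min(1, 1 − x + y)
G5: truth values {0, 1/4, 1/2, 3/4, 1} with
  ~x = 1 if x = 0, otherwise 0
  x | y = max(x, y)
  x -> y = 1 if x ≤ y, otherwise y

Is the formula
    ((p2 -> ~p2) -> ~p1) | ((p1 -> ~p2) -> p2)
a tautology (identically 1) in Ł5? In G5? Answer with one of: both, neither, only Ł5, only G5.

neither

In Ł5: at p1 = 1/4, p2 = 0 the value is 3/4 — not a tautology.
In G5: at p1 = 1/4, p2 = 0 the value is 0 — not a tautology.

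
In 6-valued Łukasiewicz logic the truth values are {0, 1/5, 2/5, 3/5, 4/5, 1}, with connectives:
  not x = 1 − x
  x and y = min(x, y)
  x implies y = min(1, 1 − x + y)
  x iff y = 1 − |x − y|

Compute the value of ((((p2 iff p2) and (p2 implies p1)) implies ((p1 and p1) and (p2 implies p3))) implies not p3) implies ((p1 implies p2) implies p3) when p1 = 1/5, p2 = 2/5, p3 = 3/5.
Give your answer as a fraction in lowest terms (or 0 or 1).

3/5

p2 iff p2 = 2/5 iff 2/5 = 1
p2 implies p1 = 2/5 implies 1/5 = 4/5
(p2 iff p2) and (p2 implies p1) = 1 and 4/5 = 4/5
p1 and p1 = 1/5 and 1/5 = 1/5
p2 implies p3 = 2/5 implies 3/5 = 1
(p1 and p1) and (p2 implies p3) = 1/5 and 1 = 1/5
((p2 iff p2) and (p2 implies p1)) implies ((p1 and p1) and (p2 implies p3)) = 4/5 implies 1/5 = 2/5
not p3 = not 3/5 = 2/5
(((p2 iff p2) and (p2 implies p1)) implies ((p1 and p1) and (p2 implies p3))) implies not p3 = 2/5 implies 2/5 = 1
p1 implies p2 = 1/5 implies 2/5 = 1
(p1 implies p2) implies p3 = 1 implies 3/5 = 3/5
((((p2 iff p2) and (p2 implies p1)) implies ((p1 and p1) and (p2 implies p3))) implies not p3) implies ((p1 implies p2) implies p3) = 1 implies 3/5 = 3/5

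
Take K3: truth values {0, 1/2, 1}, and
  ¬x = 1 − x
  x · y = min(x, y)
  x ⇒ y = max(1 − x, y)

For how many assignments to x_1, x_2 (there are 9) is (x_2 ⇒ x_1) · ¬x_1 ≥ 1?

1

x_1 = 0, x_2 = 0 ↦ 1  ≥
x_1 = 0, x_2 = 1/2 ↦ 1/2  <
x_1 = 0, x_2 = 1 ↦ 0  <
x_1 = 1/2, x_2 = 0 ↦ 1/2  <
x_1 = 1/2, x_2 = 1/2 ↦ 1/2  <
x_1 = 1/2, x_2 = 1 ↦ 1/2  <
x_1 = 1, x_2 = 0 ↦ 0  <
x_1 = 1, x_2 = 1/2 ↦ 0  <
x_1 = 1, x_2 = 1 ↦ 0  <
So 1 of the 9 assignments meets the threshold.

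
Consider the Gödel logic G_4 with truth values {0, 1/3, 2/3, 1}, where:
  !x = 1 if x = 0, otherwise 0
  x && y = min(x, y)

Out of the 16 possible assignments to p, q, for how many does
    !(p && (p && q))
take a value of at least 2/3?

p = 0, q = 0 ↦ 1  ≥
p = 0, q = 1/3 ↦ 1  ≥
p = 0, q = 2/3 ↦ 1  ≥
p = 0, q = 1 ↦ 1  ≥
p = 1/3, q = 0 ↦ 1  ≥
p = 1/3, q = 1/3 ↦ 0  <
p = 1/3, q = 2/3 ↦ 0  <
p = 1/3, q = 1 ↦ 0  <
p = 2/3, q = 0 ↦ 1  ≥
p = 2/3, q = 1/3 ↦ 0  <
p = 2/3, q = 2/3 ↦ 0  <
p = 2/3, q = 1 ↦ 0  <
p = 1, q = 0 ↦ 1  ≥
p = 1, q = 1/3 ↦ 0  <
p = 1, q = 2/3 ↦ 0  <
p = 1, q = 1 ↦ 0  <
So 7 of the 16 assignments meet the threshold.

7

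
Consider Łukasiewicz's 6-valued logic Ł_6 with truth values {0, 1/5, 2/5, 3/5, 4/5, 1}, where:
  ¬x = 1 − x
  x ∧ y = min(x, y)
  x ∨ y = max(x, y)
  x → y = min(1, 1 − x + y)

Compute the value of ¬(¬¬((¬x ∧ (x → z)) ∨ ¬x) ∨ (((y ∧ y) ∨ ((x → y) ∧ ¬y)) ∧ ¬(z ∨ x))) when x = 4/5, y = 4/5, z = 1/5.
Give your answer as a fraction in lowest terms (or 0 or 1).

¬x = ¬4/5 = 1/5
x → z = 4/5 → 1/5 = 2/5
¬x ∧ (x → z) = 1/5 ∧ 2/5 = 1/5
¬x = ¬4/5 = 1/5
(¬x ∧ (x → z)) ∨ ¬x = 1/5 ∨ 1/5 = 1/5
¬((¬x ∧ (x → z)) ∨ ¬x) = ¬1/5 = 4/5
¬¬((¬x ∧ (x → z)) ∨ ¬x) = ¬4/5 = 1/5
y ∧ y = 4/5 ∧ 4/5 = 4/5
x → y = 4/5 → 4/5 = 1
¬y = ¬4/5 = 1/5
(x → y) ∧ ¬y = 1 ∧ 1/5 = 1/5
(y ∧ y) ∨ ((x → y) ∧ ¬y) = 4/5 ∨ 1/5 = 4/5
z ∨ x = 1/5 ∨ 4/5 = 4/5
¬(z ∨ x) = ¬4/5 = 1/5
((y ∧ y) ∨ ((x → y) ∧ ¬y)) ∧ ¬(z ∨ x) = 4/5 ∧ 1/5 = 1/5
¬¬((¬x ∧ (x → z)) ∨ ¬x) ∨ (((y ∧ y) ∨ ((x → y) ∧ ¬y)) ∧ ¬(z ∨ x)) = 1/5 ∨ 1/5 = 1/5
¬(¬¬((¬x ∧ (x → z)) ∨ ¬x) ∨ (((y ∧ y) ∨ ((x → y) ∧ ¬y)) ∧ ¬(z ∨ x))) = ¬1/5 = 4/5

4/5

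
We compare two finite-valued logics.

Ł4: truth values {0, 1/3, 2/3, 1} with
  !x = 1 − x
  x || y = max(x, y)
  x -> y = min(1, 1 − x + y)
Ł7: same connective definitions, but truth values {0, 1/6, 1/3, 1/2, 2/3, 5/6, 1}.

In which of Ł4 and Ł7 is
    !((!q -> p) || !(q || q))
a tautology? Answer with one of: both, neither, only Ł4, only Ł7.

In Ł4: at p = 0, q = 0 the value is 0 — not a tautology.
In Ł7: at p = 0, q = 0 the value is 0 — not a tautology.

neither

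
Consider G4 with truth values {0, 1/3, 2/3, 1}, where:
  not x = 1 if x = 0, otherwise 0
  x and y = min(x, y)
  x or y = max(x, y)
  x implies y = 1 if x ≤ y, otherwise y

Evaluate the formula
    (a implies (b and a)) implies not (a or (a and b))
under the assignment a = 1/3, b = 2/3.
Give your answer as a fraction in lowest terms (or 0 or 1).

b and a = 2/3 and 1/3 = 1/3
a implies (b and a) = 1/3 implies 1/3 = 1
a and b = 1/3 and 2/3 = 1/3
a or (a and b) = 1/3 or 1/3 = 1/3
not (a or (a and b)) = not 1/3 = 0
(a implies (b and a)) implies not (a or (a and b)) = 1 implies 0 = 0

0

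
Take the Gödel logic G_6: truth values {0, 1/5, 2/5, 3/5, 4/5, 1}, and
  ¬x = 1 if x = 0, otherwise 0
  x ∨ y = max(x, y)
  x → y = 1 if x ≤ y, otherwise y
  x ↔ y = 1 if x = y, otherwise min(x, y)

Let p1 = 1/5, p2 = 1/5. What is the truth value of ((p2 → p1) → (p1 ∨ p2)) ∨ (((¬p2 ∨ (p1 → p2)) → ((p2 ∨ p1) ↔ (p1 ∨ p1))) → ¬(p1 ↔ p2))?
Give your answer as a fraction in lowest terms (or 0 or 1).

1/5

p2 → p1 = 1/5 → 1/5 = 1
p1 ∨ p2 = 1/5 ∨ 1/5 = 1/5
(p2 → p1) → (p1 ∨ p2) = 1 → 1/5 = 1/5
¬p2 = ¬1/5 = 0
p1 → p2 = 1/5 → 1/5 = 1
¬p2 ∨ (p1 → p2) = 0 ∨ 1 = 1
p2 ∨ p1 = 1/5 ∨ 1/5 = 1/5
p1 ∨ p1 = 1/5 ∨ 1/5 = 1/5
(p2 ∨ p1) ↔ (p1 ∨ p1) = 1/5 ↔ 1/5 = 1
(¬p2 ∨ (p1 → p2)) → ((p2 ∨ p1) ↔ (p1 ∨ p1)) = 1 → 1 = 1
p1 ↔ p2 = 1/5 ↔ 1/5 = 1
¬(p1 ↔ p2) = ¬1 = 0
((¬p2 ∨ (p1 → p2)) → ((p2 ∨ p1) ↔ (p1 ∨ p1))) → ¬(p1 ↔ p2) = 1 → 0 = 0
((p2 → p1) → (p1 ∨ p2)) ∨ (((¬p2 ∨ (p1 → p2)) → ((p2 ∨ p1) ↔ (p1 ∨ p1))) → ¬(p1 ↔ p2)) = 1/5 ∨ 0 = 1/5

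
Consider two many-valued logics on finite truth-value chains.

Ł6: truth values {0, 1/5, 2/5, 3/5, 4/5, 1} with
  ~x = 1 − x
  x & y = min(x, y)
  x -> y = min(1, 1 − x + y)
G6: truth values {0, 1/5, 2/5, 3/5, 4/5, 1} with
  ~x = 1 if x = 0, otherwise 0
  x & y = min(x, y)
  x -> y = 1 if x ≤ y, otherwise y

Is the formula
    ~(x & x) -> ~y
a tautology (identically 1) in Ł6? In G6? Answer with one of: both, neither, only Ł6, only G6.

In Ł6: at x = 0, y = 1/5 the value is 4/5 — not a tautology.
In G6: at x = 0, y = 1/5 the value is 0 — not a tautology.

neither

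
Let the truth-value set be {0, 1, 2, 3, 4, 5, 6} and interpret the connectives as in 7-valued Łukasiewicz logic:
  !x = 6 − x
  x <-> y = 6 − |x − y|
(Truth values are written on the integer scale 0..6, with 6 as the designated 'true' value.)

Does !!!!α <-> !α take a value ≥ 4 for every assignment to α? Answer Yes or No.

No

Counterexample: take α = 0.
!α = !0 = 6
!!α = !6 = 0
!!!α = !0 = 6
!!!!α = !6 = 0
!α = !0 = 6
!!!!α <-> !α = 0 <-> 6 = 0
This gives 0, which is below 4.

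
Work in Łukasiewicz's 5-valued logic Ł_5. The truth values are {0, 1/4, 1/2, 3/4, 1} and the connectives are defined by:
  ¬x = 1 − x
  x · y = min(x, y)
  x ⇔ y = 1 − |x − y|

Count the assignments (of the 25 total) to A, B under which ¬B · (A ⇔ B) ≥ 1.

value 1: 1 assignment (counts)
value 3/4: 4 assignments
value 1/2: 7 assignments
value 1/4: 7 assignments
value 0: 6 assignments
So 1 of the 25 assignments meets the threshold.

1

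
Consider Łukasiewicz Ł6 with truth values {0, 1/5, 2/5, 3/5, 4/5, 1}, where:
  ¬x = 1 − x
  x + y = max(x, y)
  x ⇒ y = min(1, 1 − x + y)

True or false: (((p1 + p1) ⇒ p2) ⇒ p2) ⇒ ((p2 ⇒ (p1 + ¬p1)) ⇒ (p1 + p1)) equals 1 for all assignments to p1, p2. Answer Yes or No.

No

Counterexample: take p1 = 0, p2 = 1/5.
p1 + p1 = 0 + 0 = 0
(p1 + p1) ⇒ p2 = 0 ⇒ 1/5 = 1
((p1 + p1) ⇒ p2) ⇒ p2 = 1 ⇒ 1/5 = 1/5
¬p1 = ¬0 = 1
p1 + ¬p1 = 0 + 1 = 1
p2 ⇒ (p1 + ¬p1) = 1/5 ⇒ 1 = 1
p1 + p1 = 0 + 0 = 0
(p2 ⇒ (p1 + ¬p1)) ⇒ (p1 + p1) = 1 ⇒ 0 = 0
(((p1 + p1) ⇒ p2) ⇒ p2) ⇒ ((p2 ⇒ (p1 + ¬p1)) ⇒ (p1 + p1)) = 1/5 ⇒ 0 = 4/5
This gives 4/5 ≠ 1.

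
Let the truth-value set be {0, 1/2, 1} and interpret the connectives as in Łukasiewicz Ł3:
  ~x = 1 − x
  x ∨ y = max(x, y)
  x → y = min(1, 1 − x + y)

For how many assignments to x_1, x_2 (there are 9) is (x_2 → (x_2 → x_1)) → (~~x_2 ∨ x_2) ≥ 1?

3

x_1 = 0, x_2 = 0 ↦ 0  <
x_1 = 0, x_2 = 1/2 ↦ 1/2  <
x_1 = 0, x_2 = 1 ↦ 1  ≥
x_1 = 1/2, x_2 = 0 ↦ 0  <
x_1 = 1/2, x_2 = 1/2 ↦ 1/2  <
x_1 = 1/2, x_2 = 1 ↦ 1  ≥
x_1 = 1, x_2 = 0 ↦ 0  <
x_1 = 1, x_2 = 1/2 ↦ 1/2  <
x_1 = 1, x_2 = 1 ↦ 1  ≥
So 3 of the 9 assignments meet the threshold.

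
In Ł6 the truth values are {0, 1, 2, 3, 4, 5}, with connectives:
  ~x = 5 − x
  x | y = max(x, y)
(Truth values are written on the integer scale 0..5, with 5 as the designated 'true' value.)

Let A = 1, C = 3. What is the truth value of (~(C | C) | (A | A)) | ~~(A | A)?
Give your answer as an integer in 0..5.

C | C = 3 | 3 = 3
~(C | C) = ~3 = 2
A | A = 1 | 1 = 1
~(C | C) | (A | A) = 2 | 1 = 2
A | A = 1 | 1 = 1
~(A | A) = ~1 = 4
~~(A | A) = ~4 = 1
(~(C | C) | (A | A)) | ~~(A | A) = 2 | 1 = 2

2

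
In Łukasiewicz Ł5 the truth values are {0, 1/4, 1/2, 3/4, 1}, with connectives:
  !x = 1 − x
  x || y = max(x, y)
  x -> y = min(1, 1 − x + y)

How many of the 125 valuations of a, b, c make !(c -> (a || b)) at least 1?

value 1: 1 assignment (counts)
value 3/4: 4 assignments
value 1/2: 9 assignments
value 1/4: 16 assignments
value 0: 95 assignments
So 1 of the 125 assignments meets the threshold.

1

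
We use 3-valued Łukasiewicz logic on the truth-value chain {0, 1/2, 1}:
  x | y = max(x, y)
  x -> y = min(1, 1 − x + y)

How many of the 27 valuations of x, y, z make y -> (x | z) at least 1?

value 1: 22 assignments (counts)
value 1/2: 4 assignments
value 0: 1 assignment
So 22 of the 27 assignments meet the threshold.

22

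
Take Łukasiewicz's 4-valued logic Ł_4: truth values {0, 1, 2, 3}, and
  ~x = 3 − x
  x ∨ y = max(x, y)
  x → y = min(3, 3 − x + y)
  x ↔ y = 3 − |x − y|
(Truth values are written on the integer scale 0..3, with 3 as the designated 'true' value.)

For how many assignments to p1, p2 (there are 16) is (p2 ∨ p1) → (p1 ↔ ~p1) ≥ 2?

p1 = 0, p2 = 0 ↦ 3  ≥
p1 = 0, p2 = 1 ↦ 2  ≥
p1 = 0, p2 = 2 ↦ 1  <
p1 = 0, p2 = 3 ↦ 0  <
p1 = 1, p2 = 0 ↦ 3  ≥
p1 = 1, p2 = 1 ↦ 3  ≥
p1 = 1, p2 = 2 ↦ 3  ≥
p1 = 1, p2 = 3 ↦ 2  ≥
p1 = 2, p2 = 0 ↦ 3  ≥
p1 = 2, p2 = 1 ↦ 3  ≥
p1 = 2, p2 = 2 ↦ 3  ≥
p1 = 2, p2 = 3 ↦ 2  ≥
p1 = 3, p2 = 0 ↦ 0  <
p1 = 3, p2 = 1 ↦ 0  <
p1 = 3, p2 = 2 ↦ 0  <
p1 = 3, p2 = 3 ↦ 0  <
So 10 of the 16 assignments meet the threshold.

10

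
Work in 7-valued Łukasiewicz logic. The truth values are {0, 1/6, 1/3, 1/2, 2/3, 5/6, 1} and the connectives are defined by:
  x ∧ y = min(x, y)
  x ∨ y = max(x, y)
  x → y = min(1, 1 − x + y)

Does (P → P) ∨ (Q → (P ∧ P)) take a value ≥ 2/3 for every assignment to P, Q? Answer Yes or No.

Yes

At P = 5/6, Q = 0, for instance:
P → P = 5/6 → 5/6 = 1
P ∧ P = 5/6 ∧ 5/6 = 5/6
Q → (P ∧ P) = 0 → 5/6 = 1
(P → P) ∨ (Q → (P ∧ P)) = 1 ∨ 1 = 1
and checking the remaining 48 assignments likewise gives ≥ 2/3 in every case.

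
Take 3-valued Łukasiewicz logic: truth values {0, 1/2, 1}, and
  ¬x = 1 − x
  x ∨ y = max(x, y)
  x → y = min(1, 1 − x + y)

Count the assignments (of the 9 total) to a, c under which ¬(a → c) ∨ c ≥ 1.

4

a = 0, c = 0 ↦ 0  <
a = 0, c = 1/2 ↦ 1/2  <
a = 0, c = 1 ↦ 1  ≥
a = 1/2, c = 0 ↦ 1/2  <
a = 1/2, c = 1/2 ↦ 1/2  <
a = 1/2, c = 1 ↦ 1  ≥
a = 1, c = 0 ↦ 1  ≥
a = 1, c = 1/2 ↦ 1/2  <
a = 1, c = 1 ↦ 1  ≥
So 4 of the 9 assignments meet the threshold.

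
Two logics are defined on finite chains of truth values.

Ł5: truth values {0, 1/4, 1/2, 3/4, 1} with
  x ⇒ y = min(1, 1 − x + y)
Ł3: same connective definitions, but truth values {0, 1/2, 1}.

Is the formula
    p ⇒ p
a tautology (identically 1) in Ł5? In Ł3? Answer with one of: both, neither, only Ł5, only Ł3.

both

In Ł5: every assignment gives 1 — tautology.
In Ł3: every assignment gives 1 — tautology.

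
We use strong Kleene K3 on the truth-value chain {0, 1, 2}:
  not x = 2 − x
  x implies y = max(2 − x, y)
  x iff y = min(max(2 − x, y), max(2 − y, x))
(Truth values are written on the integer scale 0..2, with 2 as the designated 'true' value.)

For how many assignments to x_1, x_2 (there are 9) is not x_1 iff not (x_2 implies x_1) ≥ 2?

4

x_1 = 0, x_2 = 0 ↦ 0  <
x_1 = 0, x_2 = 1 ↦ 1  <
x_1 = 0, x_2 = 2 ↦ 2  ≥
x_1 = 1, x_2 = 0 ↦ 1  <
x_1 = 1, x_2 = 1 ↦ 1  <
x_1 = 1, x_2 = 2 ↦ 1  <
x_1 = 2, x_2 = 0 ↦ 2  ≥
x_1 = 2, x_2 = 1 ↦ 2  ≥
x_1 = 2, x_2 = 2 ↦ 2  ≥
So 4 of the 9 assignments meet the threshold.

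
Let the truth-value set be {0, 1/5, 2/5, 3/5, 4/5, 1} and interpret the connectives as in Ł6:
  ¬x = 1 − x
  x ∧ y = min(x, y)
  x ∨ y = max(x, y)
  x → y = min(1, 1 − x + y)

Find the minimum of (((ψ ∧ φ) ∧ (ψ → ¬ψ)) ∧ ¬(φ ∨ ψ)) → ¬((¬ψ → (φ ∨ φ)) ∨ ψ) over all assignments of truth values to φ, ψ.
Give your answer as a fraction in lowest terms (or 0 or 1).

3/5

Take φ = 2/5, ψ = 3/5:
ψ ∧ φ = 3/5 ∧ 2/5 = 2/5
¬ψ = ¬3/5 = 2/5
ψ → ¬ψ = 3/5 → 2/5 = 4/5
(ψ ∧ φ) ∧ (ψ → ¬ψ) = 2/5 ∧ 4/5 = 2/5
φ ∨ ψ = 2/5 ∨ 3/5 = 3/5
¬(φ ∨ ψ) = ¬3/5 = 2/5
((ψ ∧ φ) ∧ (ψ → ¬ψ)) ∧ ¬(φ ∨ ψ) = 2/5 ∧ 2/5 = 2/5
¬ψ = ¬3/5 = 2/5
φ ∨ φ = 2/5 ∨ 2/5 = 2/5
¬ψ → (φ ∨ φ) = 2/5 → 2/5 = 1
(¬ψ → (φ ∨ φ)) ∨ ψ = 1 ∨ 3/5 = 1
¬((¬ψ → (φ ∨ φ)) ∨ ψ) = ¬1 = 0
(((ψ ∧ φ) ∧ (ψ → ¬ψ)) ∧ ¬(φ ∨ ψ)) → ¬((¬ψ → (φ ∨ φ)) ∨ ψ) = 2/5 → 0 = 3/5
No assignment yields a value below 3/5, so this is the minimum.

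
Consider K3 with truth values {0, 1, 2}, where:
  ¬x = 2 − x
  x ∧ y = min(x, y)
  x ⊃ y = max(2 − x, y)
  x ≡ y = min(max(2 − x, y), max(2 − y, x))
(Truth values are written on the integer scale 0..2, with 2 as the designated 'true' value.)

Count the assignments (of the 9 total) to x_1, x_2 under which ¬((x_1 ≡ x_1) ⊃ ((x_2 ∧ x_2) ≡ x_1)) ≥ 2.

2

x_1 = 0, x_2 = 0 ↦ 0  <
x_1 = 0, x_2 = 1 ↦ 1  <
x_1 = 0, x_2 = 2 ↦ 2  ≥
x_1 = 1, x_2 = 0 ↦ 1  <
x_1 = 1, x_2 = 1 ↦ 1  <
x_1 = 1, x_2 = 2 ↦ 1  <
x_1 = 2, x_2 = 0 ↦ 2  ≥
x_1 = 2, x_2 = 1 ↦ 1  <
x_1 = 2, x_2 = 2 ↦ 0  <
So 2 of the 9 assignments meet the threshold.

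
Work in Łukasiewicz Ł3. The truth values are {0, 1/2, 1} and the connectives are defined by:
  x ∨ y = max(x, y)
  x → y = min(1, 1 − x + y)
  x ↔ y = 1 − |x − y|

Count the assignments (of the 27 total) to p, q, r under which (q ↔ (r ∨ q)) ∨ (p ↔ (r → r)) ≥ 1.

value 1: 21 assignments (counts)
value 1/2: 5 assignments
value 0: 1 assignment
So 21 of the 27 assignments meet the threshold.

21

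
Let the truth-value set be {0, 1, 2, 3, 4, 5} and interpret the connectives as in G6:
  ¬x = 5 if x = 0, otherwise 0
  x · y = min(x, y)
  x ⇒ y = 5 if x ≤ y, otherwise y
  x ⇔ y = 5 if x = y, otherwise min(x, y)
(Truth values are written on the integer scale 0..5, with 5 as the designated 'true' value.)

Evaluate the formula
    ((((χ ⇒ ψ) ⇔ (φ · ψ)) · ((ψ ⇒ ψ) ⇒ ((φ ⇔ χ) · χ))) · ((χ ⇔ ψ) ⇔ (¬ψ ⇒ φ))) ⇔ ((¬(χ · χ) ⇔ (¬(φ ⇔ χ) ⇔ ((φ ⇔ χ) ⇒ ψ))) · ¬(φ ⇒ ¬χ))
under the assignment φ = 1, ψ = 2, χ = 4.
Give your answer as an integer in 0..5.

1

χ ⇒ ψ = 4 ⇒ 2 = 2
φ · ψ = 1 · 2 = 1
(χ ⇒ ψ) ⇔ (φ · ψ) = 2 ⇔ 1 = 1
ψ ⇒ ψ = 2 ⇒ 2 = 5
φ ⇔ χ = 1 ⇔ 4 = 1
(φ ⇔ χ) · χ = 1 · 4 = 1
(ψ ⇒ ψ) ⇒ ((φ ⇔ χ) · χ) = 5 ⇒ 1 = 1
((χ ⇒ ψ) ⇔ (φ · ψ)) · ((ψ ⇒ ψ) ⇒ ((φ ⇔ χ) · χ)) = 1 · 1 = 1
χ ⇔ ψ = 4 ⇔ 2 = 2
¬ψ = ¬2 = 0
¬ψ ⇒ φ = 0 ⇒ 1 = 5
(χ ⇔ ψ) ⇔ (¬ψ ⇒ φ) = 2 ⇔ 5 = 2
(((χ ⇒ ψ) ⇔ (φ · ψ)) · ((ψ ⇒ ψ) ⇒ ((φ ⇔ χ) · χ))) · ((χ ⇔ ψ) ⇔ (¬ψ ⇒ φ)) = 1 · 2 = 1
χ · χ = 4 · 4 = 4
¬(χ · χ) = ¬4 = 0
φ ⇔ χ = 1 ⇔ 4 = 1
¬(φ ⇔ χ) = ¬1 = 0
φ ⇔ χ = 1 ⇔ 4 = 1
(φ ⇔ χ) ⇒ ψ = 1 ⇒ 2 = 5
¬(φ ⇔ χ) ⇔ ((φ ⇔ χ) ⇒ ψ) = 0 ⇔ 5 = 0
¬(χ · χ) ⇔ (¬(φ ⇔ χ) ⇔ ((φ ⇔ χ) ⇒ ψ)) = 0 ⇔ 0 = 5
¬χ = ¬4 = 0
φ ⇒ ¬χ = 1 ⇒ 0 = 0
¬(φ ⇒ ¬χ) = ¬0 = 5
(¬(χ · χ) ⇔ (¬(φ ⇔ χ) ⇔ ((φ ⇔ χ) ⇒ ψ))) · ¬(φ ⇒ ¬χ) = 5 · 5 = 5
((((χ ⇒ ψ) ⇔ (φ · ψ)) · ((ψ ⇒ ψ) ⇒ ((φ ⇔ χ) · χ))) · ((χ ⇔ ψ) ⇔ (¬ψ ⇒ φ))) ⇔ ((¬(χ · χ) ⇔ (¬(φ ⇔ χ) ⇔ ((φ ⇔ χ) ⇒ ψ))) · ¬(φ ⇒ ¬χ)) = 1 ⇔ 5 = 1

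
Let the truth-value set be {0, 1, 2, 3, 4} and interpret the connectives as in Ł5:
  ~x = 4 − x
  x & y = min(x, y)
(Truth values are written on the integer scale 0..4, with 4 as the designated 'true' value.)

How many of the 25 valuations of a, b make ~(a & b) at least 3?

value 4: 9 assignments (counts)
value 3: 7 assignments (counts)
value 2: 5 assignments
value 1: 3 assignments
value 0: 1 assignment
So 16 of the 25 assignments meet the threshold.

16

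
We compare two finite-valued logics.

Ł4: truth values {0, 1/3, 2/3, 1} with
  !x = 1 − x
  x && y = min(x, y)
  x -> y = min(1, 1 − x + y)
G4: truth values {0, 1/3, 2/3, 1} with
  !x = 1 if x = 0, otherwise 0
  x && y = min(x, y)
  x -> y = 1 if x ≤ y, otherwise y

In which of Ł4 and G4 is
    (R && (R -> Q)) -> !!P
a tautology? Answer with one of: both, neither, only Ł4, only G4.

neither

In Ł4: at P = 0, Q = 0, R = 1/3 the value is 2/3 — not a tautology.
In G4: at P = 0, Q = 1/3, R = 1/3 the value is 0 — not a tautology.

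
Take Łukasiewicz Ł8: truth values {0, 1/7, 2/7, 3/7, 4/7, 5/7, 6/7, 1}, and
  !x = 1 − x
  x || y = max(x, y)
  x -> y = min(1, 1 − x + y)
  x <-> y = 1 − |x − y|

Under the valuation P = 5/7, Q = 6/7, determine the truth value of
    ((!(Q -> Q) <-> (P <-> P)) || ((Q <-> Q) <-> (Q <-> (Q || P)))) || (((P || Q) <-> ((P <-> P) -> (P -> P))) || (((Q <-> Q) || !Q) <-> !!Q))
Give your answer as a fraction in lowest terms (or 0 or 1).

1

Q -> Q = 6/7 -> 6/7 = 1
!(Q -> Q) = !1 = 0
P <-> P = 5/7 <-> 5/7 = 1
!(Q -> Q) <-> (P <-> P) = 0 <-> 1 = 0
Q <-> Q = 6/7 <-> 6/7 = 1
Q || P = 6/7 || 5/7 = 6/7
Q <-> (Q || P) = 6/7 <-> 6/7 = 1
(Q <-> Q) <-> (Q <-> (Q || P)) = 1 <-> 1 = 1
(!(Q -> Q) <-> (P <-> P)) || ((Q <-> Q) <-> (Q <-> (Q || P))) = 0 || 1 = 1
P || Q = 5/7 || 6/7 = 6/7
P <-> P = 5/7 <-> 5/7 = 1
P -> P = 5/7 -> 5/7 = 1
(P <-> P) -> (P -> P) = 1 -> 1 = 1
(P || Q) <-> ((P <-> P) -> (P -> P)) = 6/7 <-> 1 = 6/7
Q <-> Q = 6/7 <-> 6/7 = 1
!Q = !6/7 = 1/7
(Q <-> Q) || !Q = 1 || 1/7 = 1
!Q = !6/7 = 1/7
!!Q = !1/7 = 6/7
((Q <-> Q) || !Q) <-> !!Q = 1 <-> 6/7 = 6/7
((P || Q) <-> ((P <-> P) -> (P -> P))) || (((Q <-> Q) || !Q) <-> !!Q) = 6/7 || 6/7 = 6/7
((!(Q -> Q) <-> (P <-> P)) || ((Q <-> Q) <-> (Q <-> (Q || P)))) || (((P || Q) <-> ((P <-> P) -> (P -> P))) || (((Q <-> Q) || !Q) <-> !!Q)) = 1 || 6/7 = 1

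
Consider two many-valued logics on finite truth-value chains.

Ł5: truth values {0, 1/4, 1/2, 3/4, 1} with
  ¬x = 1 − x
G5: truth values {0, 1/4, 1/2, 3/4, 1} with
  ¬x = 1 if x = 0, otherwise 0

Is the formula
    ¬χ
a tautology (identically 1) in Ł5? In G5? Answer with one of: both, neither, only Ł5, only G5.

neither

In Ł5: at χ = 1/4 the value is 3/4 — not a tautology.
In G5: at χ = 1/4 the value is 0 — not a tautology.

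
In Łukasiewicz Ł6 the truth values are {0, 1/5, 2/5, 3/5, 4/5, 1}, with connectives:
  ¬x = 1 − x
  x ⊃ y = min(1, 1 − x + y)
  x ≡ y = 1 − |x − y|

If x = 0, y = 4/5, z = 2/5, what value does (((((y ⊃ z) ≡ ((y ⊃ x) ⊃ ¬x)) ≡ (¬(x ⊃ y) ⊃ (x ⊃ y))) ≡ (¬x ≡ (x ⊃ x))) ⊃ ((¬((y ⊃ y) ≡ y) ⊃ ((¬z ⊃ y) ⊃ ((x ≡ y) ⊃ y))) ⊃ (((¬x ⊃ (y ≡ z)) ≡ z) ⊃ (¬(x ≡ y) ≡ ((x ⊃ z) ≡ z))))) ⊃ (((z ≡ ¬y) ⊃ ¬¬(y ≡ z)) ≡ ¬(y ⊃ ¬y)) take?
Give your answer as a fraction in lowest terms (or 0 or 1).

4/5

y ⊃ z = 4/5 ⊃ 2/5 = 3/5
y ⊃ x = 4/5 ⊃ 0 = 1/5
¬x = ¬0 = 1
(y ⊃ x) ⊃ ¬x = 1/5 ⊃ 1 = 1
(y ⊃ z) ≡ ((y ⊃ x) ⊃ ¬x) = 3/5 ≡ 1 = 3/5
x ⊃ y = 0 ⊃ 4/5 = 1
¬(x ⊃ y) = ¬1 = 0
x ⊃ y = 0 ⊃ 4/5 = 1
¬(x ⊃ y) ⊃ (x ⊃ y) = 0 ⊃ 1 = 1
((y ⊃ z) ≡ ((y ⊃ x) ⊃ ¬x)) ≡ (¬(x ⊃ y) ⊃ (x ⊃ y)) = 3/5 ≡ 1 = 3/5
¬x = ¬0 = 1
x ⊃ x = 0 ⊃ 0 = 1
¬x ≡ (x ⊃ x) = 1 ≡ 1 = 1
(((y ⊃ z) ≡ ((y ⊃ x) ⊃ ¬x)) ≡ (¬(x ⊃ y) ⊃ (x ⊃ y))) ≡ (¬x ≡ (x ⊃ x)) = 3/5 ≡ 1 = 3/5
y ⊃ y = 4/5 ⊃ 4/5 = 1
(y ⊃ y) ≡ y = 1 ≡ 4/5 = 4/5
¬((y ⊃ y) ≡ y) = ¬4/5 = 1/5
¬z = ¬2/5 = 3/5
¬z ⊃ y = 3/5 ⊃ 4/5 = 1
x ≡ y = 0 ≡ 4/5 = 1/5
(x ≡ y) ⊃ y = 1/5 ⊃ 4/5 = 1
(¬z ⊃ y) ⊃ ((x ≡ y) ⊃ y) = 1 ⊃ 1 = 1
¬((y ⊃ y) ≡ y) ⊃ ((¬z ⊃ y) ⊃ ((x ≡ y) ⊃ y)) = 1/5 ⊃ 1 = 1
¬x = ¬0 = 1
y ≡ z = 4/5 ≡ 2/5 = 3/5
¬x ⊃ (y ≡ z) = 1 ⊃ 3/5 = 3/5
(¬x ⊃ (y ≡ z)) ≡ z = 3/5 ≡ 2/5 = 4/5
x ≡ y = 0 ≡ 4/5 = 1/5
¬(x ≡ y) = ¬1/5 = 4/5
x ⊃ z = 0 ⊃ 2/5 = 1
(x ⊃ z) ≡ z = 1 ≡ 2/5 = 2/5
¬(x ≡ y) ≡ ((x ⊃ z) ≡ z) = 4/5 ≡ 2/5 = 3/5
((¬x ⊃ (y ≡ z)) ≡ z) ⊃ (¬(x ≡ y) ≡ ((x ⊃ z) ≡ z)) = 4/5 ⊃ 3/5 = 4/5
(¬((y ⊃ y) ≡ y) ⊃ ((¬z ⊃ y) ⊃ ((x ≡ y) ⊃ y))) ⊃ (((¬x ⊃ (y ≡ z)) ≡ z) ⊃ (¬(x ≡ y) ≡ ((x ⊃ z) ≡ z))) = 1 ⊃ 4/5 = 4/5
((((y ⊃ z) ≡ ((y ⊃ x) ⊃ ¬x)) ≡ (¬(x ⊃ y) ⊃ (x ⊃ y))) ≡ (¬x ≡ (x ⊃ x))) ⊃ ((¬((y ⊃ y) ≡ y) ⊃ ((¬z ⊃ y) ⊃ ((x ≡ y) ⊃ y))) ⊃ (((¬x ⊃ (y ≡ z)) ≡ z) ⊃ (¬(x ≡ y) ≡ ((x ⊃ z) ≡ z)))) = 3/5 ⊃ 4/5 = 1
¬y = ¬4/5 = 1/5
z ≡ ¬y = 2/5 ≡ 1/5 = 4/5
y ≡ z = 4/5 ≡ 2/5 = 3/5
¬(y ≡ z) = ¬3/5 = 2/5
¬¬(y ≡ z) = ¬2/5 = 3/5
(z ≡ ¬y) ⊃ ¬¬(y ≡ z) = 4/5 ⊃ 3/5 = 4/5
¬y = ¬4/5 = 1/5
y ⊃ ¬y = 4/5 ⊃ 1/5 = 2/5
¬(y ⊃ ¬y) = ¬2/5 = 3/5
((z ≡ ¬y) ⊃ ¬¬(y ≡ z)) ≡ ¬(y ⊃ ¬y) = 4/5 ≡ 3/5 = 4/5
(((((y ⊃ z) ≡ ((y ⊃ x) ⊃ ¬x)) ≡ (¬(x ⊃ y) ⊃ (x ⊃ y))) ≡ (¬x ≡ (x ⊃ x))) ⊃ ((¬((y ⊃ y) ≡ y) ⊃ ((¬z ⊃ y) ⊃ ((x ≡ y) ⊃ y))) ⊃ (((¬x ⊃ (y ≡ z)) ≡ z) ⊃ (¬(x ≡ y) ≡ ((x ⊃ z) ≡ z))))) ⊃ (((z ≡ ¬y) ⊃ ¬¬(y ≡ z)) ≡ ¬(y ⊃ ¬y)) = 1 ⊃ 4/5 = 4/5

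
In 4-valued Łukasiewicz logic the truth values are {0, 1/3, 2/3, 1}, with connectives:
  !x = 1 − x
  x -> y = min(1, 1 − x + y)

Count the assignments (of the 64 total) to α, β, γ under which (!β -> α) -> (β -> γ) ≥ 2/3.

value 1: 43 assignments (counts)
value 2/3: 10 assignments (counts)
value 1/3: 7 assignments
value 0: 4 assignments
So 53 of the 64 assignments meet the threshold.

53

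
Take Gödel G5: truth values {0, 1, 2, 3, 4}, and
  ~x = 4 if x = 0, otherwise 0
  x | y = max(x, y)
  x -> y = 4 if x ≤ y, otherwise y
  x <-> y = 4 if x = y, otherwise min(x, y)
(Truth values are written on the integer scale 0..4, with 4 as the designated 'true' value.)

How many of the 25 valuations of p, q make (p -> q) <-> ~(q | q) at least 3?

1

value 4: 1 assignment (counts)
value 0: 24 assignments
So 1 of the 25 assignments meets the threshold.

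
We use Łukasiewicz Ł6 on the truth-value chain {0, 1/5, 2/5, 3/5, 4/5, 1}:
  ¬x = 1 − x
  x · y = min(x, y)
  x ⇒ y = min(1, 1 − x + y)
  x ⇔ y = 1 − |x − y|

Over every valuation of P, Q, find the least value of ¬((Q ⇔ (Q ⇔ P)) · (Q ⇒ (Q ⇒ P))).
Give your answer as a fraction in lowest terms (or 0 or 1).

0

Take P = 1/5, Q = 3/5:
Q ⇔ P = 3/5 ⇔ 1/5 = 3/5
Q ⇔ (Q ⇔ P) = 3/5 ⇔ 3/5 = 1
Q ⇒ P = 3/5 ⇒ 1/5 = 3/5
Q ⇒ (Q ⇒ P) = 3/5 ⇒ 3/5 = 1
(Q ⇔ (Q ⇔ P)) · (Q ⇒ (Q ⇒ P)) = 1 · 1 = 1
¬((Q ⇔ (Q ⇔ P)) · (Q ⇒ (Q ⇒ P))) = ¬1 = 0
No assignment yields a value below 0, so this is the minimum.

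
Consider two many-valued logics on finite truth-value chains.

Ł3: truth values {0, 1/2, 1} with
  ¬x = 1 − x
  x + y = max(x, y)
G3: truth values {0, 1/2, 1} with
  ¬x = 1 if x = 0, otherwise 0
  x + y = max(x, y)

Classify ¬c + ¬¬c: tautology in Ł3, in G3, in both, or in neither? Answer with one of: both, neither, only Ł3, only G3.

In Ł3: at c = 1/2 the value is 1/2 — not a tautology.
In G3: every assignment gives 1 — tautology.

only G3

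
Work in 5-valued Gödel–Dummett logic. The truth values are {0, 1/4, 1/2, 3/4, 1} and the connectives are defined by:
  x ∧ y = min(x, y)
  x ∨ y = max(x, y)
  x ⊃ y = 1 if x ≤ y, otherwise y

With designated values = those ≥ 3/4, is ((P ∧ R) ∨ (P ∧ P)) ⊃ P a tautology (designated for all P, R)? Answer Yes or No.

At P = 1, R = 1/4, for instance:
P ∧ R = 1 ∧ 1/4 = 1/4
P ∧ P = 1 ∧ 1 = 1
(P ∧ R) ∨ (P ∧ P) = 1/4 ∨ 1 = 1
((P ∧ R) ∨ (P ∧ P)) ⊃ P = 1 ⊃ 1 = 1
and checking the remaining 24 assignments likewise gives ≥ 3/4 in every case.

Yes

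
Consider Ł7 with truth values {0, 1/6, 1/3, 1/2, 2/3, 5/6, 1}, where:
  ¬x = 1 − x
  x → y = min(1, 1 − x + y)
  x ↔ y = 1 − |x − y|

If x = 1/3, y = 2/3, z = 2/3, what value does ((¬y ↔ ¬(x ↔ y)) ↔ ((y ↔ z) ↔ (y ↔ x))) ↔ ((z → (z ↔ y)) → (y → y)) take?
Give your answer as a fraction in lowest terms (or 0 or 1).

¬y = ¬2/3 = 1/3
x ↔ y = 1/3 ↔ 2/3 = 2/3
¬(x ↔ y) = ¬2/3 = 1/3
¬y ↔ ¬(x ↔ y) = 1/3 ↔ 1/3 = 1
y ↔ z = 2/3 ↔ 2/3 = 1
y ↔ x = 2/3 ↔ 1/3 = 2/3
(y ↔ z) ↔ (y ↔ x) = 1 ↔ 2/3 = 2/3
(¬y ↔ ¬(x ↔ y)) ↔ ((y ↔ z) ↔ (y ↔ x)) = 1 ↔ 2/3 = 2/3
z ↔ y = 2/3 ↔ 2/3 = 1
z → (z ↔ y) = 2/3 → 1 = 1
y → y = 2/3 → 2/3 = 1
(z → (z ↔ y)) → (y → y) = 1 → 1 = 1
((¬y ↔ ¬(x ↔ y)) ↔ ((y ↔ z) ↔ (y ↔ x))) ↔ ((z → (z ↔ y)) → (y → y)) = 2/3 ↔ 1 = 2/3

2/3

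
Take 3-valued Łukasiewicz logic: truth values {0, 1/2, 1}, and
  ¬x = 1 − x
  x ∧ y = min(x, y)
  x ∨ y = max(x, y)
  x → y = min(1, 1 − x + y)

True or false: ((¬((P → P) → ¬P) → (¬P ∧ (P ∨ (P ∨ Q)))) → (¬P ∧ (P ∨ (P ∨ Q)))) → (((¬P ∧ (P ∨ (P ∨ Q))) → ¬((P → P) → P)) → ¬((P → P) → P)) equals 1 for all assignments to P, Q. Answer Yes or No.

No

Counterexample: take P = 1, Q = 0.
P → P = 1 → 1 = 1
¬P = ¬1 = 0
(P → P) → ¬P = 1 → 0 = 0
¬((P → P) → ¬P) = ¬0 = 1
¬P = ¬1 = 0
P ∨ Q = 1 ∨ 0 = 1
P ∨ (P ∨ Q) = 1 ∨ 1 = 1
¬P ∧ (P ∨ (P ∨ Q)) = 0 ∧ 1 = 0
¬((P → P) → ¬P) → (¬P ∧ (P ∨ (P ∨ Q))) = 1 → 0 = 0
¬P = ¬1 = 0
P ∨ Q = 1 ∨ 0 = 1
P ∨ (P ∨ Q) = 1 ∨ 1 = 1
¬P ∧ (P ∨ (P ∨ Q)) = 0 ∧ 1 = 0
(¬((P → P) → ¬P) → (¬P ∧ (P ∨ (P ∨ Q)))) → (¬P ∧ (P ∨ (P ∨ Q))) = 0 → 0 = 1
¬P = ¬1 = 0
P ∨ Q = 1 ∨ 0 = 1
P ∨ (P ∨ Q) = 1 ∨ 1 = 1
¬P ∧ (P ∨ (P ∨ Q)) = 0 ∧ 1 = 0
P → P = 1 → 1 = 1
(P → P) → P = 1 → 1 = 1
¬((P → P) → P) = ¬1 = 0
(¬P ∧ (P ∨ (P ∨ Q))) → ¬((P → P) → P) = 0 → 0 = 1
P → P = 1 → 1 = 1
(P → P) → P = 1 → 1 = 1
¬((P → P) → P) = ¬1 = 0
((¬P ∧ (P ∨ (P ∨ Q))) → ¬((P → P) → P)) → ¬((P → P) → P) = 1 → 0 = 0
((¬((P → P) → ¬P) → (¬P ∧ (P ∨ (P ∨ Q)))) → (¬P ∧ (P ∨ (P ∨ Q)))) → (((¬P ∧ (P ∨ (P ∨ Q))) → ¬((P → P) → P)) → ¬((P → P) → P)) = 1 → 0 = 0
This gives 0 ≠ 1.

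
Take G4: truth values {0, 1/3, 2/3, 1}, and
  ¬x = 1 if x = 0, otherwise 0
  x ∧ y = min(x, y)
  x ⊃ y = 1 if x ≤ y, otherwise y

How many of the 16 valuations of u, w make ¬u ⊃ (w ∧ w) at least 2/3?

u = 0, w = 0 ↦ 0  <
u = 0, w = 1/3 ↦ 1/3  <
u = 0, w = 2/3 ↦ 2/3  ≥
u = 0, w = 1 ↦ 1  ≥
u = 1/3, w = 0 ↦ 1  ≥
u = 1/3, w = 1/3 ↦ 1  ≥
u = 1/3, w = 2/3 ↦ 1  ≥
u = 1/3, w = 1 ↦ 1  ≥
u = 2/3, w = 0 ↦ 1  ≥
u = 2/3, w = 1/3 ↦ 1  ≥
u = 2/3, w = 2/3 ↦ 1  ≥
u = 2/3, w = 1 ↦ 1  ≥
u = 1, w = 0 ↦ 1  ≥
u = 1, w = 1/3 ↦ 1  ≥
u = 1, w = 2/3 ↦ 1  ≥
u = 1, w = 1 ↦ 1  ≥
So 14 of the 16 assignments meet the threshold.

14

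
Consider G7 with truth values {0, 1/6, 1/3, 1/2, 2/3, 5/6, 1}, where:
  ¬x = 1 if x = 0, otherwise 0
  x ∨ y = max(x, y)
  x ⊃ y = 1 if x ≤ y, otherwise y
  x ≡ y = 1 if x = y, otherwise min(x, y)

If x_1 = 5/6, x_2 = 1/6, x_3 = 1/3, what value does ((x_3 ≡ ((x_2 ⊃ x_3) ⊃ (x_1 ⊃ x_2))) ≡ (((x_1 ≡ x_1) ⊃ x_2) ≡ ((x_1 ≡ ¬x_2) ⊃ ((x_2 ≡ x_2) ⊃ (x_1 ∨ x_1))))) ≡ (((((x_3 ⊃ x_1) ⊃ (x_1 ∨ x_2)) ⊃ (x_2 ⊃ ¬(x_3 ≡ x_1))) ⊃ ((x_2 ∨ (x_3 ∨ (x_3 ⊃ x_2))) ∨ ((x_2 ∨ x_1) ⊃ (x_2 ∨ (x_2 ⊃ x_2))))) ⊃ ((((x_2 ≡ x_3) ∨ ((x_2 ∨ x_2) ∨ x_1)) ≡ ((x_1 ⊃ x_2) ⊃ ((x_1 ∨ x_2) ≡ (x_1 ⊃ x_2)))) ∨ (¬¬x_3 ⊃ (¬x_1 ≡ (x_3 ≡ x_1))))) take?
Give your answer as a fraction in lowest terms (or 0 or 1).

x_2 ⊃ x_3 = 1/6 ⊃ 1/3 = 1
x_1 ⊃ x_2 = 5/6 ⊃ 1/6 = 1/6
(x_2 ⊃ x_3) ⊃ (x_1 ⊃ x_2) = 1 ⊃ 1/6 = 1/6
x_3 ≡ ((x_2 ⊃ x_3) ⊃ (x_1 ⊃ x_2)) = 1/3 ≡ 1/6 = 1/6
x_1 ≡ x_1 = 5/6 ≡ 5/6 = 1
(x_1 ≡ x_1) ⊃ x_2 = 1 ⊃ 1/6 = 1/6
¬x_2 = ¬1/6 = 0
x_1 ≡ ¬x_2 = 5/6 ≡ 0 = 0
x_2 ≡ x_2 = 1/6 ≡ 1/6 = 1
x_1 ∨ x_1 = 5/6 ∨ 5/6 = 5/6
(x_2 ≡ x_2) ⊃ (x_1 ∨ x_1) = 1 ⊃ 5/6 = 5/6
(x_1 ≡ ¬x_2) ⊃ ((x_2 ≡ x_2) ⊃ (x_1 ∨ x_1)) = 0 ⊃ 5/6 = 1
((x_1 ≡ x_1) ⊃ x_2) ≡ ((x_1 ≡ ¬x_2) ⊃ ((x_2 ≡ x_2) ⊃ (x_1 ∨ x_1))) = 1/6 ≡ 1 = 1/6
(x_3 ≡ ((x_2 ⊃ x_3) ⊃ (x_1 ⊃ x_2))) ≡ (((x_1 ≡ x_1) ⊃ x_2) ≡ ((x_1 ≡ ¬x_2) ⊃ ((x_2 ≡ x_2) ⊃ (x_1 ∨ x_1)))) = 1/6 ≡ 1/6 = 1
x_3 ⊃ x_1 = 1/3 ⊃ 5/6 = 1
x_1 ∨ x_2 = 5/6 ∨ 1/6 = 5/6
(x_3 ⊃ x_1) ⊃ (x_1 ∨ x_2) = 1 ⊃ 5/6 = 5/6
x_3 ≡ x_1 = 1/3 ≡ 5/6 = 1/3
¬(x_3 ≡ x_1) = ¬1/3 = 0
x_2 ⊃ ¬(x_3 ≡ x_1) = 1/6 ⊃ 0 = 0
((x_3 ⊃ x_1) ⊃ (x_1 ∨ x_2)) ⊃ (x_2 ⊃ ¬(x_3 ≡ x_1)) = 5/6 ⊃ 0 = 0
x_3 ⊃ x_2 = 1/3 ⊃ 1/6 = 1/6
x_3 ∨ (x_3 ⊃ x_2) = 1/3 ∨ 1/6 = 1/3
x_2 ∨ (x_3 ∨ (x_3 ⊃ x_2)) = 1/6 ∨ 1/3 = 1/3
x_2 ∨ x_1 = 1/6 ∨ 5/6 = 5/6
x_2 ⊃ x_2 = 1/6 ⊃ 1/6 = 1
x_2 ∨ (x_2 ⊃ x_2) = 1/6 ∨ 1 = 1
(x_2 ∨ x_1) ⊃ (x_2 ∨ (x_2 ⊃ x_2)) = 5/6 ⊃ 1 = 1
(x_2 ∨ (x_3 ∨ (x_3 ⊃ x_2))) ∨ ((x_2 ∨ x_1) ⊃ (x_2 ∨ (x_2 ⊃ x_2))) = 1/3 ∨ 1 = 1
(((x_3 ⊃ x_1) ⊃ (x_1 ∨ x_2)) ⊃ (x_2 ⊃ ¬(x_3 ≡ x_1))) ⊃ ((x_2 ∨ (x_3 ∨ (x_3 ⊃ x_2))) ∨ ((x_2 ∨ x_1) ⊃ (x_2 ∨ (x_2 ⊃ x_2)))) = 0 ⊃ 1 = 1
x_2 ≡ x_3 = 1/6 ≡ 1/3 = 1/6
x_2 ∨ x_2 = 1/6 ∨ 1/6 = 1/6
(x_2 ∨ x_2) ∨ x_1 = 1/6 ∨ 5/6 = 5/6
(x_2 ≡ x_3) ∨ ((x_2 ∨ x_2) ∨ x_1) = 1/6 ∨ 5/6 = 5/6
x_1 ⊃ x_2 = 5/6 ⊃ 1/6 = 1/6
x_1 ∨ x_2 = 5/6 ∨ 1/6 = 5/6
x_1 ⊃ x_2 = 5/6 ⊃ 1/6 = 1/6
(x_1 ∨ x_2) ≡ (x_1 ⊃ x_2) = 5/6 ≡ 1/6 = 1/6
(x_1 ⊃ x_2) ⊃ ((x_1 ∨ x_2) ≡ (x_1 ⊃ x_2)) = 1/6 ⊃ 1/6 = 1
((x_2 ≡ x_3) ∨ ((x_2 ∨ x_2) ∨ x_1)) ≡ ((x_1 ⊃ x_2) ⊃ ((x_1 ∨ x_2) ≡ (x_1 ⊃ x_2))) = 5/6 ≡ 1 = 5/6
¬x_3 = ¬1/3 = 0
¬¬x_3 = ¬0 = 1
¬x_1 = ¬5/6 = 0
x_3 ≡ x_1 = 1/3 ≡ 5/6 = 1/3
¬x_1 ≡ (x_3 ≡ x_1) = 0 ≡ 1/3 = 0
¬¬x_3 ⊃ (¬x_1 ≡ (x_3 ≡ x_1)) = 1 ⊃ 0 = 0
(((x_2 ≡ x_3) ∨ ((x_2 ∨ x_2) ∨ x_1)) ≡ ((x_1 ⊃ x_2) ⊃ ((x_1 ∨ x_2) ≡ (x_1 ⊃ x_2)))) ∨ (¬¬x_3 ⊃ (¬x_1 ≡ (x_3 ≡ x_1))) = 5/6 ∨ 0 = 5/6
((((x_3 ⊃ x_1) ⊃ (x_1 ∨ x_2)) ⊃ (x_2 ⊃ ¬(x_3 ≡ x_1))) ⊃ ((x_2 ∨ (x_3 ∨ (x_3 ⊃ x_2))) ∨ ((x_2 ∨ x_1) ⊃ (x_2 ∨ (x_2 ⊃ x_2))))) ⊃ ((((x_2 ≡ x_3) ∨ ((x_2 ∨ x_2) ∨ x_1)) ≡ ((x_1 ⊃ x_2) ⊃ ((x_1 ∨ x_2) ≡ (x_1 ⊃ x_2)))) ∨ (¬¬x_3 ⊃ (¬x_1 ≡ (x_3 ≡ x_1)))) = 1 ⊃ 5/6 = 5/6
((x_3 ≡ ((x_2 ⊃ x_3) ⊃ (x_1 ⊃ x_2))) ≡ (((x_1 ≡ x_1) ⊃ x_2) ≡ ((x_1 ≡ ¬x_2) ⊃ ((x_2 ≡ x_2) ⊃ (x_1 ∨ x_1))))) ≡ (((((x_3 ⊃ x_1) ⊃ (x_1 ∨ x_2)) ⊃ (x_2 ⊃ ¬(x_3 ≡ x_1))) ⊃ ((x_2 ∨ (x_3 ∨ (x_3 ⊃ x_2))) ∨ ((x_2 ∨ x_1) ⊃ (x_2 ∨ (x_2 ⊃ x_2))))) ⊃ ((((x_2 ≡ x_3) ∨ ((x_2 ∨ x_2) ∨ x_1)) ≡ ((x_1 ⊃ x_2) ⊃ ((x_1 ∨ x_2) ≡ (x_1 ⊃ x_2)))) ∨ (¬¬x_3 ⊃ (¬x_1 ≡ (x_3 ≡ x_1))))) = 1 ≡ 5/6 = 5/6

5/6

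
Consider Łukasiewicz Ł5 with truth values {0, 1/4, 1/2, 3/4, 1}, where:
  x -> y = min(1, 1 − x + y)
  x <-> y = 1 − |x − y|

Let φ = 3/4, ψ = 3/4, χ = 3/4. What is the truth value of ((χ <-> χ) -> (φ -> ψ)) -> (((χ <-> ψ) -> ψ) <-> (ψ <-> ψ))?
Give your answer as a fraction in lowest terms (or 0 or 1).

χ <-> χ = 3/4 <-> 3/4 = 1
φ -> ψ = 3/4 -> 3/4 = 1
(χ <-> χ) -> (φ -> ψ) = 1 -> 1 = 1
χ <-> ψ = 3/4 <-> 3/4 = 1
(χ <-> ψ) -> ψ = 1 -> 3/4 = 3/4
ψ <-> ψ = 3/4 <-> 3/4 = 1
((χ <-> ψ) -> ψ) <-> (ψ <-> ψ) = 3/4 <-> 1 = 3/4
((χ <-> χ) -> (φ -> ψ)) -> (((χ <-> ψ) -> ψ) <-> (ψ <-> ψ)) = 1 -> 3/4 = 3/4

3/4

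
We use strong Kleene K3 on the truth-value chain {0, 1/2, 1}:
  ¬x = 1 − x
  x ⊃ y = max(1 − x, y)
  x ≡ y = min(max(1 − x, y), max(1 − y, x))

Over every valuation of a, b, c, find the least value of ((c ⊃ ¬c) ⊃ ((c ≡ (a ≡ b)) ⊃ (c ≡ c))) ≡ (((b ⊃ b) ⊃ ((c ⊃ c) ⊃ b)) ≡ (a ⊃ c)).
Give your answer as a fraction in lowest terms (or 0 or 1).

0

Take a = 0, b = 0, c = 0:
¬c = ¬0 = 1
c ⊃ ¬c = 0 ⊃ 1 = 1
a ≡ b = 0 ≡ 0 = 1
c ≡ (a ≡ b) = 0 ≡ 1 = 0
c ≡ c = 0 ≡ 0 = 1
(c ≡ (a ≡ b)) ⊃ (c ≡ c) = 0 ⊃ 1 = 1
(c ⊃ ¬c) ⊃ ((c ≡ (a ≡ b)) ⊃ (c ≡ c)) = 1 ⊃ 1 = 1
b ⊃ b = 0 ⊃ 0 = 1
c ⊃ c = 0 ⊃ 0 = 1
(c ⊃ c) ⊃ b = 1 ⊃ 0 = 0
(b ⊃ b) ⊃ ((c ⊃ c) ⊃ b) = 1 ⊃ 0 = 0
a ⊃ c = 0 ⊃ 0 = 1
((b ⊃ b) ⊃ ((c ⊃ c) ⊃ b)) ≡ (a ⊃ c) = 0 ≡ 1 = 0
((c ⊃ ¬c) ⊃ ((c ≡ (a ≡ b)) ⊃ (c ≡ c))) ≡ (((b ⊃ b) ⊃ ((c ⊃ c) ⊃ b)) ≡ (a ⊃ c)) = 1 ≡ 0 = 0
No assignment yields a value below 0, so this is the minimum.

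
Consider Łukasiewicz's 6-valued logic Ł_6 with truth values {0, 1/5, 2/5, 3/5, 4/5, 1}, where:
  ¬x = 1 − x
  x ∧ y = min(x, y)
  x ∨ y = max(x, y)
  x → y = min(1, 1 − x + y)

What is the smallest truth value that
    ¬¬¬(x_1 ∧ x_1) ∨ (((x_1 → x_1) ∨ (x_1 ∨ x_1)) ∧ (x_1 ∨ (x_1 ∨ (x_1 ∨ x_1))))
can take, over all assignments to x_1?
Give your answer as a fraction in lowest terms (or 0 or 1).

3/5

Take x_1 = 2/5:
x_1 ∧ x_1 = 2/5 ∧ 2/5 = 2/5
¬(x_1 ∧ x_1) = ¬2/5 = 3/5
¬¬(x_1 ∧ x_1) = ¬3/5 = 2/5
¬¬¬(x_1 ∧ x_1) = ¬2/5 = 3/5
x_1 → x_1 = 2/5 → 2/5 = 1
x_1 ∨ x_1 = 2/5 ∨ 2/5 = 2/5
(x_1 → x_1) ∨ (x_1 ∨ x_1) = 1 ∨ 2/5 = 1
x_1 ∨ x_1 = 2/5 ∨ 2/5 = 2/5
x_1 ∨ (x_1 ∨ x_1) = 2/5 ∨ 2/5 = 2/5
x_1 ∨ (x_1 ∨ (x_1 ∨ x_1)) = 2/5 ∨ 2/5 = 2/5
((x_1 → x_1) ∨ (x_1 ∨ x_1)) ∧ (x_1 ∨ (x_1 ∨ (x_1 ∨ x_1))) = 1 ∧ 2/5 = 2/5
¬¬¬(x_1 ∧ x_1) ∨ (((x_1 → x_1) ∨ (x_1 ∨ x_1)) ∧ (x_1 ∨ (x_1 ∨ (x_1 ∨ x_1)))) = 3/5 ∨ 2/5 = 3/5
No assignment yields a value below 3/5, so this is the minimum.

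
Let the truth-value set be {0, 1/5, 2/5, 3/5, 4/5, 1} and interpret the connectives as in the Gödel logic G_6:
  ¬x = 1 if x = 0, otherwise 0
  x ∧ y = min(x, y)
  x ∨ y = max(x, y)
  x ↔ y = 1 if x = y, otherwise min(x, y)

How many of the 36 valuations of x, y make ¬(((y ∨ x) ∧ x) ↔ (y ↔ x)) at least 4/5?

6

value 1: 6 assignments (counts)
value 0: 30 assignments
So 6 of the 36 assignments meet the threshold.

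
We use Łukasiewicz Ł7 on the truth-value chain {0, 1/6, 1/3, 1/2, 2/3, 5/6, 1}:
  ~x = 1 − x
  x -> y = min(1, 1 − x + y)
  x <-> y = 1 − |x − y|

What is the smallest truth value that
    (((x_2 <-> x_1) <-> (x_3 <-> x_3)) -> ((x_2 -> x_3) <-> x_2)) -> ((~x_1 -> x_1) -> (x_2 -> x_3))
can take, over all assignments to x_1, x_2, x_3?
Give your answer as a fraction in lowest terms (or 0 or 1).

Take x_1 = 1, x_2 = 2/3, x_3 = 0:
x_2 <-> x_1 = 2/3 <-> 1 = 2/3
x_3 <-> x_3 = 0 <-> 0 = 1
(x_2 <-> x_1) <-> (x_3 <-> x_3) = 2/3 <-> 1 = 2/3
x_2 -> x_3 = 2/3 -> 0 = 1/3
(x_2 -> x_3) <-> x_2 = 1/3 <-> 2/3 = 2/3
((x_2 <-> x_1) <-> (x_3 <-> x_3)) -> ((x_2 -> x_3) <-> x_2) = 2/3 -> 2/3 = 1
~x_1 = ~1 = 0
~x_1 -> x_1 = 0 -> 1 = 1
x_2 -> x_3 = 2/3 -> 0 = 1/3
(~x_1 -> x_1) -> (x_2 -> x_3) = 1 -> 1/3 = 1/3
(((x_2 <-> x_1) <-> (x_3 <-> x_3)) -> ((x_2 -> x_3) <-> x_2)) -> ((~x_1 -> x_1) -> (x_2 -> x_3)) = 1 -> 1/3 = 1/3
No assignment yields a value below 1/3, so this is the minimum.

1/3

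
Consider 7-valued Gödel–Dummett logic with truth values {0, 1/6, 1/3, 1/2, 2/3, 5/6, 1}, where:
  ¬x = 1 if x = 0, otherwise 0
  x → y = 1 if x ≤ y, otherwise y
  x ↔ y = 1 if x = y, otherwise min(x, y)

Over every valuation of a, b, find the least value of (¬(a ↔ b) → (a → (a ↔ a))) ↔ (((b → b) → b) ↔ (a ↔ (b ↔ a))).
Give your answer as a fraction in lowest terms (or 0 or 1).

1/6

Take a = 0, b = 1/6:
a ↔ b = 0 ↔ 1/6 = 0
¬(a ↔ b) = ¬0 = 1
a ↔ a = 0 ↔ 0 = 1
a → (a ↔ a) = 0 → 1 = 1
¬(a ↔ b) → (a → (a ↔ a)) = 1 → 1 = 1
b → b = 1/6 → 1/6 = 1
(b → b) → b = 1 → 1/6 = 1/6
b ↔ a = 1/6 ↔ 0 = 0
a ↔ (b ↔ a) = 0 ↔ 0 = 1
((b → b) → b) ↔ (a ↔ (b ↔ a)) = 1/6 ↔ 1 = 1/6
(¬(a ↔ b) → (a → (a ↔ a))) ↔ (((b → b) → b) ↔ (a ↔ (b ↔ a))) = 1 ↔ 1/6 = 1/6
No assignment yields a value below 1/6, so this is the minimum.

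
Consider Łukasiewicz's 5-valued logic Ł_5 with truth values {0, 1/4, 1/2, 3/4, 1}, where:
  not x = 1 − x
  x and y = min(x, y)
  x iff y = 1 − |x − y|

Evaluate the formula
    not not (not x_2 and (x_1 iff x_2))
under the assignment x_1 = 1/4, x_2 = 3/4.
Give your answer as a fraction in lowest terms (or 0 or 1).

not x_2 = not 3/4 = 1/4
x_1 iff x_2 = 1/4 iff 3/4 = 1/2
not x_2 and (x_1 iff x_2) = 1/4 and 1/2 = 1/4
not (not x_2 and (x_1 iff x_2)) = not 1/4 = 3/4
not not (not x_2 and (x_1 iff x_2)) = not 3/4 = 1/4

1/4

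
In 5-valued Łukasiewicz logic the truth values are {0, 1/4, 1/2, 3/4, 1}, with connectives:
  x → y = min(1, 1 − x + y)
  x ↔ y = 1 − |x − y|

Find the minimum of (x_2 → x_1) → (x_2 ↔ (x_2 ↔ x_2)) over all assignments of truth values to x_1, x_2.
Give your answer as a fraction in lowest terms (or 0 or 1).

Take x_1 = 0, x_2 = 0:
x_2 → x_1 = 0 → 0 = 1
x_2 ↔ x_2 = 0 ↔ 0 = 1
x_2 ↔ (x_2 ↔ x_2) = 0 ↔ 1 = 0
(x_2 → x_1) → (x_2 ↔ (x_2 ↔ x_2)) = 1 → 0 = 0
No assignment yields a value below 0, so this is the minimum.

0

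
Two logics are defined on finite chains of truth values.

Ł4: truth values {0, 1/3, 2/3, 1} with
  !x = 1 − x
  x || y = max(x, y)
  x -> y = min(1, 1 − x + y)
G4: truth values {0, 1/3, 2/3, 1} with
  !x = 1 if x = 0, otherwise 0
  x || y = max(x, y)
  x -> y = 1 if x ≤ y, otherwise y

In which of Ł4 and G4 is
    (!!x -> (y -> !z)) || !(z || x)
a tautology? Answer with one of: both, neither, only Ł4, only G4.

neither

In Ł4: at x = 1/3, y = 1, z = 1 the value is 2/3 — not a tautology.
In G4: at x = 1/3, y = 1/3, z = 1/3 the value is 0 — not a tautology.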